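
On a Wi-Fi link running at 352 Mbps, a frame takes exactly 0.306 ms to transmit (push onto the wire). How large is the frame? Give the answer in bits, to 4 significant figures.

L = R × t_tx = 352000000 b/s × 0.000306 s = 107712 bits.

107700 bits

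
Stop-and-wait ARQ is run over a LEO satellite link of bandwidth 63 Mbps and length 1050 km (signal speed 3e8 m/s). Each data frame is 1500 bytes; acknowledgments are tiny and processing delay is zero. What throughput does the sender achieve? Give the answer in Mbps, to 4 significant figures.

t_tx = L/R = 12000/63000000 = 0.000190476 s.
t_prop = 1050000/300000000 = 0.0035 s; RTT = 0.007 s.
Cycle = t_tx + RTT = 0.00719048 s.
Throughput = L / cycle = 12000 / 0.00719048 = 1.669 Mbps.

1.669 Mbps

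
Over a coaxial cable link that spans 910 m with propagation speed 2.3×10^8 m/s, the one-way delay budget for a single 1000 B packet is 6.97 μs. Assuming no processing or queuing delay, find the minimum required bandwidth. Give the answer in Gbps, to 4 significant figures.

2.655 Gbps

L = 8000 bits.
Propagation delay = 910 / 2.3e+08 = 3.95652 μs.
Transmission budget = 6.97 − 3.95652 = 3.01348 μs.
R ≥ L / t_tx = 8000 bits / 3.01348e-06 s = 2.655 Gbps.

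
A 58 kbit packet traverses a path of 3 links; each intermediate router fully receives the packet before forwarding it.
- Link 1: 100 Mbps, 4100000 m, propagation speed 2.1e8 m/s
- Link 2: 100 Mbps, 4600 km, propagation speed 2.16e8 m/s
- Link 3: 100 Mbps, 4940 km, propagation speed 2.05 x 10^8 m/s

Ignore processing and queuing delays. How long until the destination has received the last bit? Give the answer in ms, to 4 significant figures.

L = 58000 bits.
Transmission delay per hop = L/R = 58000/100000000 = 0.58 ms; 3 hops → 1.74 ms.
Propagation delays (d/s per hop): 19.5238, 21.2963, 24.0976 ms; sum = 64.9177 ms.
End-to-end = 66.66 ms.

66.66 ms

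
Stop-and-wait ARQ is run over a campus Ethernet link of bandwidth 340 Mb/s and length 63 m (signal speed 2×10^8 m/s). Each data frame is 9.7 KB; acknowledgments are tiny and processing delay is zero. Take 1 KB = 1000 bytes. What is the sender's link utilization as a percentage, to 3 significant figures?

99.7 %

t_tx = L/R = 77600/340000000 = 0.000228235 s.
t_prop = 63/200000000 = 3.15e-07 s; RTT = 6.3e-07 s.
Cycle = t_tx + RTT = 0.000228865 s.
Utilization = t_tx / cycle = 0.000228235/0.000228865 = 99.7 %.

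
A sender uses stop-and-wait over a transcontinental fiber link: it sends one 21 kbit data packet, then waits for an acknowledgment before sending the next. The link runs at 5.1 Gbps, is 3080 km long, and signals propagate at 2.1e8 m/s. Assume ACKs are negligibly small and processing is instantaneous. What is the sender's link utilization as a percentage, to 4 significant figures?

0.01404 %

t_tx = L/R = 21000/5100000000 = 4.11765e-06 s.
t_prop = 3080000/210000000 = 0.0146667 s; RTT = 0.0293333 s.
Cycle = t_tx + RTT = 0.0293375 s.
Utilization = t_tx / cycle = 4.11765e-06/0.0293375 = 0.01404 %.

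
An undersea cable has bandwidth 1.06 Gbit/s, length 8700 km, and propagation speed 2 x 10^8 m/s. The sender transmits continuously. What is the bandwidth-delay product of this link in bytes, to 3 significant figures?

5760000 bytes

Propagation delay = 8700000 / 200000000 = 0.0435 s.
BDP = R × t_prop = 1060000000 × 0.0435 = 46110000 bits.
In bytes: 46110000/8 = 5760000 bytes.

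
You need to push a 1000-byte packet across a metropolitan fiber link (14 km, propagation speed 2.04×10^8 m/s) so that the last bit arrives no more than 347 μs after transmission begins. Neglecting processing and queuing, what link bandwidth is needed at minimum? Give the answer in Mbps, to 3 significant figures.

L = 8000 bits.
Propagation delay = 14000 / 204000000 = 68.6275 μs.
Transmission budget = 347 − 68.6275 = 278.373 μs.
R ≥ L / t_tx = 8000 bits / 0.000278373 s = 28.7 Mbps.

28.7 Mbps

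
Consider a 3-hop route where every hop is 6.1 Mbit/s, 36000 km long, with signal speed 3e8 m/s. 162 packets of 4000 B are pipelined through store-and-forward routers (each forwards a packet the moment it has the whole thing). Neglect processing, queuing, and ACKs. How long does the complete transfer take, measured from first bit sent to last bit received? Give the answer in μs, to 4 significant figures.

Per-hop transmission t_tx = L/R = 32000/6100000 = 5245.9 μs.
Per-hop propagation t_prop = 36000000/300000000 = 120000 μs.
Pipeline fill: first packet needs 3·t_tx to clear all hops; remaining 161 packets each add one t_tx.
Total = (3+162-1)·t_tx + 3·t_prop = 164·5245.9 + 3·120000 = 1220000 μs.

1220000 μs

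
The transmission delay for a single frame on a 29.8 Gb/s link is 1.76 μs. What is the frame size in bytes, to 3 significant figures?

6560 bytes

L = R × t_tx = 29800000000 b/s × 1.76e-06 s = 52448 bits.
In bytes: 52448 / 8 = 6560 bytes.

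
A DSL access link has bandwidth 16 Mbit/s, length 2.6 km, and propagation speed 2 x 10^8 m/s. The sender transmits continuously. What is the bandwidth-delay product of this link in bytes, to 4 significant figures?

Propagation delay = 2600 / 200000000 = 1.3e-05 s.
BDP = R × t_prop = 16000000 × 1.3e-05 = 208 bits.
In bytes: 208/8 = 26.00 bytes.

26.00 bytes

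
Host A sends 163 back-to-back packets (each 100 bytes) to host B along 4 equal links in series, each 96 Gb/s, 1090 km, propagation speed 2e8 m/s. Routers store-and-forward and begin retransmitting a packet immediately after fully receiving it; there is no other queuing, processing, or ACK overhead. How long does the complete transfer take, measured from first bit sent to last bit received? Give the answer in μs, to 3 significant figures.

21800 μs

Per-hop transmission t_tx = L/R = 800/96000000000 = 0.00833333 μs.
Per-hop propagation t_prop = 1090000/200000000 = 5450 μs.
Pipeline fill: first packet needs 4·t_tx to clear all hops; remaining 162 packets each add one t_tx.
Total = (4+163-1)·t_tx + 4·t_prop = 166·0.00833333 + 4·5450 = 21800 μs.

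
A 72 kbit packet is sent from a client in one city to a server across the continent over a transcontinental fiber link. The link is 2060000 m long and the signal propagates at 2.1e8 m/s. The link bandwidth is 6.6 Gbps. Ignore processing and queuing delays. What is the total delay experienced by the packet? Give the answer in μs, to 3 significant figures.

L = 72000 bits.
Transmission delay = L/R = 72000 / 6600000000 = 10.9091 μs.
Propagation delay = d/s = 2060000 m / 210000000 m/s = 9809.52 μs.
Total = 9820 μs.

9820 μs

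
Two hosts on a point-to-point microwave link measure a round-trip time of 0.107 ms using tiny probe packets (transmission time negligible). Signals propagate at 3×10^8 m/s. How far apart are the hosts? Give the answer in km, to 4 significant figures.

One-way propagation = RTT/2 = 0.0535 ms.
d = s × t = 300000000 × 5.35e-05 = 16.05 km.

16.05 km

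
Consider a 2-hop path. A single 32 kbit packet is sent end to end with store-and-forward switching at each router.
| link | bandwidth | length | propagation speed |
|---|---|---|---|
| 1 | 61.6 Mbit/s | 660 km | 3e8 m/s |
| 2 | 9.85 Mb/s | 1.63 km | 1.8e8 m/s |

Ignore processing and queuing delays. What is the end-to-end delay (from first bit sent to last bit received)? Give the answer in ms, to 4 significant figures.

5.977 ms

L = 32000 bits.
Transmission delays (L/R per hop): 0.519481, 3.24873 ms; sum = 3.76821 ms.
Propagation delays (d/s per hop): 2.2, 0.00905556 ms; sum = 2.20906 ms.
End-to-end = 5.977 ms.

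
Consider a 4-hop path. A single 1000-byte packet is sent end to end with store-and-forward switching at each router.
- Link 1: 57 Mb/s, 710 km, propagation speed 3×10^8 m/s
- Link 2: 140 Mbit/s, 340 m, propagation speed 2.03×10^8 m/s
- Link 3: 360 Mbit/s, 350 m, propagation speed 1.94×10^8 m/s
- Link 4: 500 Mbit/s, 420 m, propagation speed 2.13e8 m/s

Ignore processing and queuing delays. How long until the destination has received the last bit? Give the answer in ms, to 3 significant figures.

L = 1000 × 8 = 8000 bits.
Transmission delays (L/R per hop): 0.140351, 0.0571429, 0.0222222, 0.016 ms; sum = 0.235716 ms.
Propagation delays (d/s per hop): 2.36667, 0.00167488, 0.00180412, 0.00197183 ms; sum = 2.37212 ms.
End-to-end = 2.61 ms.

2.61 ms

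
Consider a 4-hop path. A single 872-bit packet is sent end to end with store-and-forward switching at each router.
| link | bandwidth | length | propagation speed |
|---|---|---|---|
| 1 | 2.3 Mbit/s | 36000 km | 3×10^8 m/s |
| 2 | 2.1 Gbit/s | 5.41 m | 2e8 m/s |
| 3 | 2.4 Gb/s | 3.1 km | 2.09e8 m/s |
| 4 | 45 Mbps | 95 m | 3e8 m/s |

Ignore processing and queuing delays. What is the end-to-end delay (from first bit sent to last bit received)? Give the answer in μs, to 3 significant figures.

120000 μs

Transmission delays (L/R per hop): 379.13, 0.415238, 0.363333, 19.3778 μs; sum = 399.287 μs.
Propagation delays (d/s per hop): 120000, 0.02705, 14.8325, 0.316667 μs; sum = 120015 μs.
End-to-end = 120000 μs.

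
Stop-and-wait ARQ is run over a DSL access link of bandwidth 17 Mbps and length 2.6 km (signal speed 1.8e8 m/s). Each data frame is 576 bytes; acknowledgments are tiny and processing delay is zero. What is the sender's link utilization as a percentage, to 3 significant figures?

90.4 %

t_tx = L/R = 4608/17000000 = 0.000271059 s.
t_prop = 2600/180000000 = 1.44444e-05 s; RTT = 2.88889e-05 s.
Cycle = t_tx + RTT = 0.000299948 s.
Utilization = t_tx / cycle = 0.000271059/0.000299948 = 90.4 %.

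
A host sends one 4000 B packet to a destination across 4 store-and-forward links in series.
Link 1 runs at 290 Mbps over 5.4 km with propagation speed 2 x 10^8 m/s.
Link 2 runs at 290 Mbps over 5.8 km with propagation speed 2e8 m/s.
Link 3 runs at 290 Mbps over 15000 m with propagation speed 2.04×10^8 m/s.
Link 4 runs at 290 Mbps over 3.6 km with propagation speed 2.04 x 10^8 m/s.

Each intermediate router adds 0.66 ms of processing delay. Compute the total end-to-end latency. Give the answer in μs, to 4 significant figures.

L = 4000 × 8 = 32000 bits.
Transmission delay per hop = L/R = 32000/290000000 = 110.345 μs; 4 hops → 441.379 μs.
Propagation delays (d/s per hop): 27, 29, 73.5294, 17.6471 μs; sum = 147.176 μs.
Processing at 3 router(s): 3 × 0.66 ms = 1980 μs.
End-to-end = 2569 μs.

2569 μs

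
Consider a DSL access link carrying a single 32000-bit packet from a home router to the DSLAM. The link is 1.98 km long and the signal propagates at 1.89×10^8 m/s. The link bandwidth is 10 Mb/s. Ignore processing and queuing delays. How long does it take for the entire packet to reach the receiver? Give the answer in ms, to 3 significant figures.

Transmission delay = L/R = 32000 / 10000000 = 3.2 ms.
Propagation delay = d/s = 1980 m / 189000000 m/s = 0.0104762 ms.
Total = 3.21 ms.

3.21 ms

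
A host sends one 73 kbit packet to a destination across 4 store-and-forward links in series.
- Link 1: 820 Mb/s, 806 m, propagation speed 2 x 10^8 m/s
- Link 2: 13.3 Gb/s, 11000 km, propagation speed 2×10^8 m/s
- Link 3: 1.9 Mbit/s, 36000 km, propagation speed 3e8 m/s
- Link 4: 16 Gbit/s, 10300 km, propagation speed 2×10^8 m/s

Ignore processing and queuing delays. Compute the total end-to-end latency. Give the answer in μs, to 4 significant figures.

265000 μs

L = 73000 bits.
Transmission delays (L/R per hop): 89.0244, 5.48872, 38421.1, 4.5625 μs; sum = 38520.1 μs.
Propagation delays (d/s per hop): 4.03, 55000, 120000, 51500 μs; sum = 226504 μs.
End-to-end = 265000 μs.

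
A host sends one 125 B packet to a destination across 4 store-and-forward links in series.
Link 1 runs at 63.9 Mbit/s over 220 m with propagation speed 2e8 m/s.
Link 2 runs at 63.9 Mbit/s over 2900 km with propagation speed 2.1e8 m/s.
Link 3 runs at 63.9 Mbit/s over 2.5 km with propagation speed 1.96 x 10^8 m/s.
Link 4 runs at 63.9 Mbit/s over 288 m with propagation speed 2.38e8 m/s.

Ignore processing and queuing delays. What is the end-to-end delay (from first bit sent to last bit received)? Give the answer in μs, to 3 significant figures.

13900 μs

L = 125 × 8 = 1000 bits.
Transmission delay per hop = L/R = 1000/63900000 = 15.6495 μs; 4 hops → 62.5978 μs.
Propagation delays (d/s per hop): 1.1, 13809.5, 12.7551, 1.21008 μs; sum = 13824.6 μs.
End-to-end = 13900 μs.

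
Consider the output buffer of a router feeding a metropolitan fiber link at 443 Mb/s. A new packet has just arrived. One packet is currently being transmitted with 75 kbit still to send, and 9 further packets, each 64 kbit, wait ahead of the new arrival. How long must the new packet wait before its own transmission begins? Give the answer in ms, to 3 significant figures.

Each queued packet: L/R = 64000/443000000 = 0.14447 ms.
9 queued → 1.30023 ms.
Plus remaining 75000 bits of current packet: 0.1693 ms.
Queuing delay = 1.47 ms.

1.47 ms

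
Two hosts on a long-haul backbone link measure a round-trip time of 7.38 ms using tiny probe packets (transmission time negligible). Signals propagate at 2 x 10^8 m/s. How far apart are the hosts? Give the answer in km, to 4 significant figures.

738.0 km

One-way propagation = RTT/2 = 3.69 ms.
d = s × t = 200000000 × 0.00369 = 738.0 km.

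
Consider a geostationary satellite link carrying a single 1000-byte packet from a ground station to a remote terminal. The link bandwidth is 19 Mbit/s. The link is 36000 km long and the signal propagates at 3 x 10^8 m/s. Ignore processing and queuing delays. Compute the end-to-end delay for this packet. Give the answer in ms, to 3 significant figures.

120 ms

L = 1000 × 8 = 8000 bits.
Transmission delay = L/R = 8000 / 19000000 = 0.421053 ms.
Propagation delay = d/s = 36000000 m / 300000000 m/s = 120 ms.
Total = 120 ms.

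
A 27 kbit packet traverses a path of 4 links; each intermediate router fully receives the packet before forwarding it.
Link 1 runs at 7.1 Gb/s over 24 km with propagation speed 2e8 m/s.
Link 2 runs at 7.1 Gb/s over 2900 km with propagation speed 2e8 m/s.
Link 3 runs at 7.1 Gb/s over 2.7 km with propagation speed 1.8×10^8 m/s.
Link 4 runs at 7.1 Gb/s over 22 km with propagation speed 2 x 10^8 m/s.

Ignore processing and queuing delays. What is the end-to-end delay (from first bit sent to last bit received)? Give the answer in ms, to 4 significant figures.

L = 27000 bits.
Transmission delay per hop = L/R = 27000/7100000000 = 0.00380282 ms; 4 hops → 0.0152113 ms.
Propagation delays (d/s per hop): 0.12, 14.5, 0.015, 0.11 ms; sum = 14.745 ms.
End-to-end = 14.76 ms.

14.76 ms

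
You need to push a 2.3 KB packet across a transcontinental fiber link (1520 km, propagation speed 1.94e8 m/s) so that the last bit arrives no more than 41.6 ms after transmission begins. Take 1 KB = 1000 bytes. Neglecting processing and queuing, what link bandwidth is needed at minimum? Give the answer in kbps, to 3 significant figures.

545 kbps

L = 18400 bits.
Propagation delay = 1520000 / 194000000 = 7.83505 ms.
Transmission budget = 41.6 − 7.83505 = 33.7649 ms.
R ≥ L / t_tx = 18400 bits / 0.0337649 s = 545 kbps.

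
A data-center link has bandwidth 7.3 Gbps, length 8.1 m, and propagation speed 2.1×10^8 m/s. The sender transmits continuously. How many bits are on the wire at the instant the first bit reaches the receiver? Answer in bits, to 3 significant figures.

Propagation delay = 8.1 / 210000000 = 3.85714e-08 s.
BDP = R × t_prop = 7300000000 × 3.85714e-08 = 281.571 bits.

282 bits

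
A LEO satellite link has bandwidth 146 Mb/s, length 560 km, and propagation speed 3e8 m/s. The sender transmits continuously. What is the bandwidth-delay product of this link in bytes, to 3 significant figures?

Propagation delay = 560000 / 300000000 = 0.00186667 s.
BDP = R × t_prop = 146000000 × 0.00186667 = 272533 bits.
In bytes: 272533/8 = 34100 bytes.

34100 bytes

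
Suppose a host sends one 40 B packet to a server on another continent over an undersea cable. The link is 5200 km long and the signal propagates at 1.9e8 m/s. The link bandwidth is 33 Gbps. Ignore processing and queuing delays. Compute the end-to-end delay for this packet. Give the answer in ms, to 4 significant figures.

L = 40 × 8 = 320 bits.
Transmission delay = L/R = 320 / 33000000000 = 9.69697e-06 ms.
Propagation delay = d/s = 5200000 m / 190000000 m/s = 27.3684 ms.
Total = 27.37 ms.

27.37 ms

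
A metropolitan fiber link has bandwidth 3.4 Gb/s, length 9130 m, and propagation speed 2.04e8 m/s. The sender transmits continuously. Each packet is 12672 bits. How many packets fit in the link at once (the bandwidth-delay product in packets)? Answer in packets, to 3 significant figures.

12.0 packets

Propagation delay = 9130 / 204000000 = 4.47549e-05 s.
BDP = R × t_prop = 3400000000 × 4.47549e-05 = 152167 bits.
In packets of 12672 bits: 12.0 packets.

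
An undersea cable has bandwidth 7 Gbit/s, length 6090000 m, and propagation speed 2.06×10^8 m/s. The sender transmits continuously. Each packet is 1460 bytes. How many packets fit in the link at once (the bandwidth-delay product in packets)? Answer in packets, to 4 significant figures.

17720 packets

Propagation delay = 6090000 / 206000000 = 0.0295631 s.
BDP = R × t_prop = 7000000000 × 0.0295631 = 206942000 bits.
In packets of 11680 bits: 17720 packets.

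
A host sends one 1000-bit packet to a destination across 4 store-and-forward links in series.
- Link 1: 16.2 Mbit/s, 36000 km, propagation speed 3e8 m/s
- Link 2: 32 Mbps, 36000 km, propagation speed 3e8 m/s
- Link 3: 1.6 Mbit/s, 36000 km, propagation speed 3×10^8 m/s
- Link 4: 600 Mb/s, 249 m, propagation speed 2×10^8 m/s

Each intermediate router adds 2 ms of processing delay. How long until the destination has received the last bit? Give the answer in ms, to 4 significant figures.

366.7 ms

Transmission delays (L/R per hop): 0.0617284, 0.03125, 0.625, 0.00166667 ms; sum = 0.719645 ms.
Propagation delays (d/s per hop): 120, 120, 120, 0.001245 ms; sum = 360.001 ms.
Processing at 3 router(s): 3 × 2 ms = 6 ms.
End-to-end = 366.7 ms.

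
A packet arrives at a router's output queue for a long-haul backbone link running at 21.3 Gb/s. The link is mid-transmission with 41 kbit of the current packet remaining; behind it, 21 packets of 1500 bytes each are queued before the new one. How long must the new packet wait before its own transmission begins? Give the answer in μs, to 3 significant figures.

13.8 μs

Each queued packet: L/R = 12000/21300000000 = 0.56338 μs.
21 queued → 11.831 μs.
Plus remaining 41000 bits of current packet: 1.92488 μs.
Queuing delay = 13.8 μs.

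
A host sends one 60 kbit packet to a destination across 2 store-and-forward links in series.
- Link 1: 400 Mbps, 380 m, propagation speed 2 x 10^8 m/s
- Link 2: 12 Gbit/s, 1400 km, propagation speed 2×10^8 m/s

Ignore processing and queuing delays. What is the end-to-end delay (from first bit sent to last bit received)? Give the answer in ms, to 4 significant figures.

L = 60000 bits.
Transmission delays (L/R per hop): 0.15, 0.005 ms; sum = 0.155 ms.
Propagation delays (d/s per hop): 0.0019, 7 ms; sum = 7.0019 ms.
End-to-end = 7.157 ms.

7.157 ms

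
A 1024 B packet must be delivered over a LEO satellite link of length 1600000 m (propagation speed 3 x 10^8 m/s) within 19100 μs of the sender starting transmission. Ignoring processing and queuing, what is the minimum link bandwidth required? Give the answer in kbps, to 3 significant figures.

L = 8192 bits.
Propagation delay = 1600000 / 300000000 = 5333.33 μs.
Transmission budget = 19100 − 5333.33 = 13766.7 μs.
R ≥ L / t_tx = 8192 bits / 0.0137667 s = 595 kbps.

595 kbps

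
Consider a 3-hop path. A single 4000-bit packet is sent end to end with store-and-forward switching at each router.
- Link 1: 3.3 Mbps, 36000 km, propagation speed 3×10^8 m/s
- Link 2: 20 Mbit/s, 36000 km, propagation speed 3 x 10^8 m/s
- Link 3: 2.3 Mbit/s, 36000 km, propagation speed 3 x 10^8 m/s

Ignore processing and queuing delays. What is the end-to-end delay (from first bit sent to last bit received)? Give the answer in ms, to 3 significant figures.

Transmission delays (L/R per hop): 1.21212, 0.2, 1.73913 ms; sum = 3.15125 ms.
Propagation delays (d/s per hop): 120, 120, 120 ms; sum = 360 ms.
End-to-end = 363 ms.

363 ms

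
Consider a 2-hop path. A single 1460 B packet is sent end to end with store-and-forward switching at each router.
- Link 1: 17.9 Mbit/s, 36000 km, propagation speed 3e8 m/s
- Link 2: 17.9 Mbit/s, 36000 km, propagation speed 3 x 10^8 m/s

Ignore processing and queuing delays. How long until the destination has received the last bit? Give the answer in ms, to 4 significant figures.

L = 1460 × 8 = 11680 bits.
Transmission delay per hop = L/R = 11680/17900000 = 0.652514 ms; 2 hops → 1.30503 ms.
Propagation delays (d/s per hop): 120, 120 ms; sum = 240 ms.
End-to-end = 241.3 ms.

241.3 ms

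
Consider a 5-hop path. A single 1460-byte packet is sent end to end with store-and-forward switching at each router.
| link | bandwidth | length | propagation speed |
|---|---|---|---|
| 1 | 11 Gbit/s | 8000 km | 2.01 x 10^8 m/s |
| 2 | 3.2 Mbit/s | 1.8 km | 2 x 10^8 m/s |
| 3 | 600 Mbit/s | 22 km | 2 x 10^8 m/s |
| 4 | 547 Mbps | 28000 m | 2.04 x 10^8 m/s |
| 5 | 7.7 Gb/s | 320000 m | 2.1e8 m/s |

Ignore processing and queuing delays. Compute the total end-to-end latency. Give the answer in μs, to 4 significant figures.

L = 1460 × 8 = 11680 bits.
Transmission delays (L/R per hop): 1.06182, 3650, 19.4667, 21.3528, 1.51688 μs; sum = 3693.4 μs.
Propagation delays (d/s per hop): 39801, 9, 110, 137.255, 1523.81 μs; sum = 41581.1 μs.
End-to-end = 45270 μs.

45270 μs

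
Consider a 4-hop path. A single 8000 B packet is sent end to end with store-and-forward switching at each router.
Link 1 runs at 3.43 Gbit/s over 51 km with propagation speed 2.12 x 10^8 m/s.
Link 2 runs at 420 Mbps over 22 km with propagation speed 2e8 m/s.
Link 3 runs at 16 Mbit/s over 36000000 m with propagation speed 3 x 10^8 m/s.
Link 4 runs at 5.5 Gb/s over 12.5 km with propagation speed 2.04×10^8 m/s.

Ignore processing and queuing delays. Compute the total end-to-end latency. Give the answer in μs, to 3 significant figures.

125000 μs

L = 8000 × 8 = 64000 bits.
Transmission delays (L/R per hop): 18.6589, 152.381, 4000, 11.6364 μs; sum = 4182.68 μs.
Propagation delays (d/s per hop): 240.566, 110, 120000, 61.2745 μs; sum = 120412 μs.
End-to-end = 125000 μs.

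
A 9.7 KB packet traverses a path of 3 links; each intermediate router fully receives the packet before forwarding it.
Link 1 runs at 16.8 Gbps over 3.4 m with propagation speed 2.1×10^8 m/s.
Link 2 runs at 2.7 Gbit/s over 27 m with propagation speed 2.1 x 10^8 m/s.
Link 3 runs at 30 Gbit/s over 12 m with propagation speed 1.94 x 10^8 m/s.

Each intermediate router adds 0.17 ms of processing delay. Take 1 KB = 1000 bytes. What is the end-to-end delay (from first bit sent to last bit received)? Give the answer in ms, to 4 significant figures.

0.3762 ms

L = 77600 bits.
Transmission delays (L/R per hop): 0.00461905, 0.0287407, 0.00258667 ms; sum = 0.0359465 ms.
Propagation delays (d/s per hop): 1.61905e-05, 0.000128571, 6.18557e-05 ms; sum = 0.000206618 ms.
Processing at 2 router(s): 2 × 0.17 ms = 0.34 ms.
End-to-end = 0.3762 ms.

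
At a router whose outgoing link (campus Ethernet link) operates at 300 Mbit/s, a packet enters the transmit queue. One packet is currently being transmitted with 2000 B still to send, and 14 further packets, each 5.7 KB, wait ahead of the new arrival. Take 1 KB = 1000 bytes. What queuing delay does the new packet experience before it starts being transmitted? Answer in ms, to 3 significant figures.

Each queued packet: L/R = 45600/300000000 = 0.152 ms.
14 queued → 2.128 ms.
Plus remaining 16000 bits of current packet: 0.0533333 ms.
Queuing delay = 2.18 ms.

2.18 ms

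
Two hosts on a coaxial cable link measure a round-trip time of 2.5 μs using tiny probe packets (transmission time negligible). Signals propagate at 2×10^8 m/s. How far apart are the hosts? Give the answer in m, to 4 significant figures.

One-way propagation = RTT/2 = 1.25 μs.
d = s × t = 200000000 × 1.25e-06 = 250.0 m.

250.0 m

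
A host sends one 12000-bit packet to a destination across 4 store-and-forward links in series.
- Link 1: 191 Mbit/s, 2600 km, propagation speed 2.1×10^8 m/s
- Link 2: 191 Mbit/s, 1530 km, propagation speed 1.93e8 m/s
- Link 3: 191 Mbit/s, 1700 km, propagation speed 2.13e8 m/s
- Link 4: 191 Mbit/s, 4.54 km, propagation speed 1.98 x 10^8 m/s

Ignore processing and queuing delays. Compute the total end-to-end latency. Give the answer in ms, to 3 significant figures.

28.6 ms

Transmission delay per hop = L/R = 12000/191000000 = 0.0628272 ms; 4 hops → 0.251309 ms.
Propagation delays (d/s per hop): 12.381, 7.92746, 7.98122, 0.0229293 ms; sum = 28.3126 ms.
End-to-end = 28.6 ms.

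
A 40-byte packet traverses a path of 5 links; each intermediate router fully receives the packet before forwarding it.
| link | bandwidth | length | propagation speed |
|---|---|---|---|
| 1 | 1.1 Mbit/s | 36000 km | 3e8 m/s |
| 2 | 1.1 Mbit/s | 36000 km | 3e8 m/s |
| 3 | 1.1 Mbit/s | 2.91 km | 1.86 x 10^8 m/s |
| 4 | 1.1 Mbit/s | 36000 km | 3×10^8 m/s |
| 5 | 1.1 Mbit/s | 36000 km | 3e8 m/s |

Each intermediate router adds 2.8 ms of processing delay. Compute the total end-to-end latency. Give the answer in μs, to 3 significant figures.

L = 40 × 8 = 320 bits.
Transmission delay per hop = L/R = 320/1100000 = 290.909 μs; 5 hops → 1454.55 μs.
Propagation delays (d/s per hop): 120000, 120000, 15.6452, 120000, 120000 μs; sum = 480016 μs.
Processing at 4 router(s): 4 × 2.8 ms = 11200 μs.
End-to-end = 493000 μs.

493000 μs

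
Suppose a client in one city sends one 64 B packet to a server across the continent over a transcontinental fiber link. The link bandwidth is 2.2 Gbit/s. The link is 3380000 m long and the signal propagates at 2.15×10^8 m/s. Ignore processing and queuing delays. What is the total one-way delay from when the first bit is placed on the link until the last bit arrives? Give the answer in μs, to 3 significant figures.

15700 μs

L = 64 × 8 = 512 bits.
Transmission delay = L/R = 512 / 2200000000 = 0.232727 μs.
Propagation delay = d/s = 3380000 m / 215000000 m/s = 15720.9 μs.
Total = 15700 μs.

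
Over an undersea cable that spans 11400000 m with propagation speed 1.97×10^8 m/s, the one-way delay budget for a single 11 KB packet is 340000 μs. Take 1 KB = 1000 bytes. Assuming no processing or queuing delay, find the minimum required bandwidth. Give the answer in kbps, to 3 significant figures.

L = 88000 bits.
Propagation delay = 11400000 / 197000000 = 57868 μs.
Transmission budget = 340000 − 57868 = 282132 μs.
R ≥ L / t_tx = 88000 bits / 0.282132 s = 312 kbps.

312 kbps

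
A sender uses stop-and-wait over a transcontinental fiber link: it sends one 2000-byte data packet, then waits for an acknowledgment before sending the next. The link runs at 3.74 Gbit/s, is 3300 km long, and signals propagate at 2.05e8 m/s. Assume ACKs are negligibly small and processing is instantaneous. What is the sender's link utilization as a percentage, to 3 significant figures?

0.0133 %

t_tx = L/R = 16000/3740000000 = 4.27807e-06 s.
t_prop = 3300000/2.05e+08 = 0.0160976 s; RTT = 0.0321951 s.
Cycle = t_tx + RTT = 0.0321994 s.
Utilization = t_tx / cycle = 4.27807e-06/0.0321994 = 0.0133 %.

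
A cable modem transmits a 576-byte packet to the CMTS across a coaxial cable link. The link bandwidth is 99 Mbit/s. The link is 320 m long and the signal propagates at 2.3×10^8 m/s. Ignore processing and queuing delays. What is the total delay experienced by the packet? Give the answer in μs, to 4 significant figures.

L = 576 × 8 = 4608 bits.
Transmission delay = L/R = 4608 / 99000000 = 46.5455 μs.
Propagation delay = d/s = 320 m / 2.3e+08 m/s = 1.3913 μs.
Total = 47.94 μs.

47.94 μs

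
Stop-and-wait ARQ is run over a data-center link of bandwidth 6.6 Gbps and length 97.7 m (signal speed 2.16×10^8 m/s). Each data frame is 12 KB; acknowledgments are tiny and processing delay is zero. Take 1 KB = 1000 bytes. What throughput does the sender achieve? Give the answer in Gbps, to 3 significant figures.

t_tx = L/R = 96000/6600000000 = 1.45455e-05 s.
t_prop = 97.7/216000000 = 4.52315e-07 s; RTT = 9.0463e-07 s.
Cycle = t_tx + RTT = 1.54501e-05 s.
Throughput = L / cycle = 96000 / 1.54501e-05 = 6.21 Gbps.

6.21 Gbps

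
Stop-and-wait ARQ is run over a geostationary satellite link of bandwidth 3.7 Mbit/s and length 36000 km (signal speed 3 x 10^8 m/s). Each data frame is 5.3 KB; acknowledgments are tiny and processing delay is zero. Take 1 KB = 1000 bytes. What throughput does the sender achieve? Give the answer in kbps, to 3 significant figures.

t_tx = L/R = 42400/3700000 = 0.0114595 s.
t_prop = 36000000/300000000 = 0.12 s; RTT = 0.24 s.
Cycle = t_tx + RTT = 0.251459 s.
Throughput = L / cycle = 42400 / 0.251459 = 169 kbps.

169 kbps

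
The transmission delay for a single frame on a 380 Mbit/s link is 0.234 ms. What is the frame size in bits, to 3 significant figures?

88900 bits

L = R × t_tx = 380000000 b/s × 0.000234 s = 88920 bits.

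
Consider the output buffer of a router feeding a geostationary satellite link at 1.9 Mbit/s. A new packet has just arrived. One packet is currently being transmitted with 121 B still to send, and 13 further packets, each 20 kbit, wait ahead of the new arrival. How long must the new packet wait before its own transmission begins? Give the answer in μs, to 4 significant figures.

137400 μs

Each queued packet: L/R = 20000/1900000 = 10526.3 μs.
13 queued → 136842 μs.
Plus remaining 968 bits of current packet: 509.474 μs.
Queuing delay = 137400 μs.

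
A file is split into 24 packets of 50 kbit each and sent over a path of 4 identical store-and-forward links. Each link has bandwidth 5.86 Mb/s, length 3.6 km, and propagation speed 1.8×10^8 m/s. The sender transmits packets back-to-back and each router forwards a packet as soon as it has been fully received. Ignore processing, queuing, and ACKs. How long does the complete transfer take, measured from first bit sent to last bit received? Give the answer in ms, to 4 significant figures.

230.5 ms

Per-hop transmission t_tx = L/R = 50000/5860000 = 8.53242 ms.
Per-hop propagation t_prop = 3600/180000000 = 0.02 ms.
Pipeline fill: first packet needs 4·t_tx to clear all hops; remaining 23 packets each add one t_tx.
Total = (4+24-1)·t_tx + 4·t_prop = 27·8.53242 + 4·0.02 = 230.5 ms.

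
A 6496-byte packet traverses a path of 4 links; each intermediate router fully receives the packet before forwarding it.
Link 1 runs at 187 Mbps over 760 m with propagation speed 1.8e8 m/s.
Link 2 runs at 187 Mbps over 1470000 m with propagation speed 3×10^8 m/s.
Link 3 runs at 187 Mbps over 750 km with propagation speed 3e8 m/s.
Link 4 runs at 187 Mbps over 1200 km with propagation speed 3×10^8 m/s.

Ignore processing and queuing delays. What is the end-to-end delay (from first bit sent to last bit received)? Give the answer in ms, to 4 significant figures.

12.52 ms

L = 6496 × 8 = 51968 bits.
Transmission delay per hop = L/R = 51968/187000000 = 0.277904 ms; 4 hops → 1.11161 ms.
Propagation delays (d/s per hop): 0.00422222, 4.9, 2.5, 4 ms; sum = 11.4042 ms.
End-to-end = 12.52 ms.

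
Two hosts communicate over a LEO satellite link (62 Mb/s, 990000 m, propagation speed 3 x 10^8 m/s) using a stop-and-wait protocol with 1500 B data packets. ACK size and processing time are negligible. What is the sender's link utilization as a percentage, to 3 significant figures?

t_tx = L/R = 12000/62000000 = 0.000193548 s.
t_prop = 990000/300000000 = 0.0033 s; RTT = 0.0066 s.
Cycle = t_tx + RTT = 0.00679355 s.
Utilization = t_tx / cycle = 0.000193548/0.00679355 = 2.85 %.

2.85 %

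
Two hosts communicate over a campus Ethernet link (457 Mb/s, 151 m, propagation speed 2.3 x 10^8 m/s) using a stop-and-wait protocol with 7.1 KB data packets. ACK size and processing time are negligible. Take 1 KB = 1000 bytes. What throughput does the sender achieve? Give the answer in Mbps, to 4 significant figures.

t_tx = L/R = 56800/457000000 = 0.000124289 s.
t_prop = 151/2.3e+08 = 6.56522e-07 s; RTT = 1.31304e-06 s.
Cycle = t_tx + RTT = 0.000125602 s.
Throughput = L / cycle = 56800 / 0.000125602 = 452.2 Mbps.

452.2 Mbps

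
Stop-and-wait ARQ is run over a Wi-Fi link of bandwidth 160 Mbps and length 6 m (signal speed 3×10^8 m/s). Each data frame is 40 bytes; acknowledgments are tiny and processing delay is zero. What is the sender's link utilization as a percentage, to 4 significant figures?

98.04 %

t_tx = L/R = 320/160000000 = 2e-06 s.
t_prop = 6/300000000 = 2e-08 s; RTT = 4e-08 s.
Cycle = t_tx + RTT = 2.04e-06 s.
Utilization = t_tx / cycle = 2e-06/2.04e-06 = 98.04 %.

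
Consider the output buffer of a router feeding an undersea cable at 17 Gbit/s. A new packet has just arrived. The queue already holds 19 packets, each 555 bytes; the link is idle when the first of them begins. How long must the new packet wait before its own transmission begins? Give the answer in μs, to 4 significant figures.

4.962 μs

Each queued packet: L/R = 4440/17000000000 = 0.261176 μs.
19 queued → 4.96235 μs.
Queuing delay = 4.962 μs.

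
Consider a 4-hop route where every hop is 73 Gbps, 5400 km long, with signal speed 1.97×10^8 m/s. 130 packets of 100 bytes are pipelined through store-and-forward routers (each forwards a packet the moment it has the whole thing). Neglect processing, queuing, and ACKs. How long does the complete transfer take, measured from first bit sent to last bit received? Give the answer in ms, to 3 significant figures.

Per-hop transmission t_tx = L/R = 800/73000000000 = 1.09589e-05 ms.
Per-hop propagation t_prop = 5400000/197000000 = 27.4112 ms.
Pipeline fill: first packet needs 4·t_tx to clear all hops; remaining 129 packets each add one t_tx.
Total = (4+130-1)·t_tx + 4·t_prop = 133·1.09589e-05 + 4·27.4112 = 110 ms.

110 ms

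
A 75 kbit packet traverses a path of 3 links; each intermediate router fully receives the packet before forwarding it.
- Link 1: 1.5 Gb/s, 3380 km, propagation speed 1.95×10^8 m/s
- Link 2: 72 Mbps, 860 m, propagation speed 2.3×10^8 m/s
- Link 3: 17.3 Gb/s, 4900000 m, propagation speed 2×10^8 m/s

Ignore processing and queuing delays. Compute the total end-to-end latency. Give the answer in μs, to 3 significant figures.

L = 75000 bits.
Transmission delays (L/R per hop): 50, 1041.67, 4.33526 μs; sum = 1096 μs.
Propagation delays (d/s per hop): 17333.3, 3.73913, 24500 μs; sum = 41837.1 μs.
End-to-end = 42900 μs.

42900 μs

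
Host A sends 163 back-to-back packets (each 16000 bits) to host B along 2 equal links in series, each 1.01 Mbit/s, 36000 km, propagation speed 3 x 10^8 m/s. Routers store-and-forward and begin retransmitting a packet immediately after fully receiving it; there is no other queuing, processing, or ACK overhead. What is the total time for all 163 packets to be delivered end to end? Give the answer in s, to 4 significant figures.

2.838 s

Per-hop transmission t_tx = L/R = 16000/1010000 = 0.0158416 s.
Per-hop propagation t_prop = 36000000/300000000 = 0.12 s.
Pipeline fill: first packet needs 2·t_tx to clear all hops; remaining 162 packets each add one t_tx.
Total = (2+163-1)·t_tx + 2·t_prop = 164·0.0158416 + 2·0.12 = 2.838 s.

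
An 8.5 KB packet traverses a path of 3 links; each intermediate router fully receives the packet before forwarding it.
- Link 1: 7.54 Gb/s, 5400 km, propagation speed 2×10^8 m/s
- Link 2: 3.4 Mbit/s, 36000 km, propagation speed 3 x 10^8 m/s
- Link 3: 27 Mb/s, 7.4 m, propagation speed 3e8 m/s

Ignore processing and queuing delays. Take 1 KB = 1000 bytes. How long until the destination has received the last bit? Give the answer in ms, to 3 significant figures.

170 ms

L = 68000 bits.
Transmission delays (L/R per hop): 0.00901857, 20, 2.51852 ms; sum = 22.5275 ms.
Propagation delays (d/s per hop): 27, 120, 2.46667e-05 ms; sum = 147 ms.
End-to-end = 170 ms.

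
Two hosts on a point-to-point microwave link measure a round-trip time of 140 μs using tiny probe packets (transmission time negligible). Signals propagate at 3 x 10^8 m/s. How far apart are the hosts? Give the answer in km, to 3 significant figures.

21.0 km

One-way propagation = RTT/2 = 70 μs.
d = s × t = 300000000 × 7e-05 = 21.0 km.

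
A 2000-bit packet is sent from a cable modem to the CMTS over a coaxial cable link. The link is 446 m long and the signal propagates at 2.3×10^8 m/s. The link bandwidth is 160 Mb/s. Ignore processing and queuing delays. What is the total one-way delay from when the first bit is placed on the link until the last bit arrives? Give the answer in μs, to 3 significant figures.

14.4 μs

Transmission delay = L/R = 2000 / 160000000 = 12.5 μs.
Propagation delay = d/s = 446 m / 2.3e+08 m/s = 1.93913 μs.
Total = 14.4 μs.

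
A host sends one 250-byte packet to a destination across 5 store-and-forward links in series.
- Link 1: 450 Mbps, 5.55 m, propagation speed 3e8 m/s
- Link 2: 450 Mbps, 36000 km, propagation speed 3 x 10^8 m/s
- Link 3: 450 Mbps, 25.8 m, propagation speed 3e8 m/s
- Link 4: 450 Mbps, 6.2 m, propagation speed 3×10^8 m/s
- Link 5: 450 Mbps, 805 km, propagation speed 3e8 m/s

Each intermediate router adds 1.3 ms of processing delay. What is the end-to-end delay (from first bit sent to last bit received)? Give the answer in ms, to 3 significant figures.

128 ms

L = 250 × 8 = 2000 bits.
Transmission delay per hop = L/R = 2000/450000000 = 0.00444444 ms; 5 hops → 0.0222222 ms.
Propagation delays (d/s per hop): 1.85e-05, 120, 8.6e-05, 2.06667e-05, 2.68333 ms; sum = 122.683 ms.
Processing at 4 router(s): 4 × 1.3 ms = 5.2 ms.
End-to-end = 128 ms.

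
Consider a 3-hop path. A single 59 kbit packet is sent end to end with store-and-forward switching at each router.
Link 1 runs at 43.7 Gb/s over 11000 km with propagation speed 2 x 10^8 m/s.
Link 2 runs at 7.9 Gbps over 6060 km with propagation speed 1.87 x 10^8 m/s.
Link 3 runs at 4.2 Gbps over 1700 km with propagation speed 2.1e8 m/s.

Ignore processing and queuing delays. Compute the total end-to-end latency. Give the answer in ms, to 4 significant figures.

95.52 ms

L = 59000 bits.
Transmission delays (L/R per hop): 0.00135011, 0.00746835, 0.0140476 ms; sum = 0.0228661 ms.
Propagation delays (d/s per hop): 55, 32.4064, 8.09524 ms; sum = 95.5017 ms.
End-to-end = 95.52 ms.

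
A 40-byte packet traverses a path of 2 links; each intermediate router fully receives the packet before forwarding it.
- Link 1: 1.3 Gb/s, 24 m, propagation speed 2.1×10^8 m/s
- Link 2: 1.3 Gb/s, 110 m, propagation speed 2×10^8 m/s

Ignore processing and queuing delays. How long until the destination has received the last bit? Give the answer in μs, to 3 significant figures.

1.16 μs

L = 40 × 8 = 320 bits.
Transmission delay per hop = L/R = 320/1300000000 = 0.246154 μs; 2 hops → 0.492308 μs.
Propagation delays (d/s per hop): 0.114286, 0.55 μs; sum = 0.664286 μs.
End-to-end = 1.16 μs.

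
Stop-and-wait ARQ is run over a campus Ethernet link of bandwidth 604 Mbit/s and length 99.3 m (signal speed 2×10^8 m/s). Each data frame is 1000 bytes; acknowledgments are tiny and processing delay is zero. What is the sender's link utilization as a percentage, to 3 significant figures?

t_tx = L/R = 8000/604000000 = 1.3245e-05 s.
t_prop = 99.3/200000000 = 4.965e-07 s; RTT = 9.93e-07 s.
Cycle = t_tx + RTT = 1.4238e-05 s.
Utilization = t_tx / cycle = 1.3245e-05/1.4238e-05 = 93.0 %.

93.0 %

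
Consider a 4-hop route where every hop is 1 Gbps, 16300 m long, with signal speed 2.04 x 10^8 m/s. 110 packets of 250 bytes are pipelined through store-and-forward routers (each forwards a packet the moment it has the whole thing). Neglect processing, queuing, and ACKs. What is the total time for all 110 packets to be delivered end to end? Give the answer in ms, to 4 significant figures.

Per-hop transmission t_tx = L/R = 2000/1000000000 = 0.002 ms.
Per-hop propagation t_prop = 16300/204000000 = 0.079902 ms.
Pipeline fill: first packet needs 4·t_tx to clear all hops; remaining 109 packets each add one t_tx.
Total = (4+110-1)·t_tx + 4·t_prop = 113·0.002 + 4·0.079902 = 0.5456 ms.

0.5456 ms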